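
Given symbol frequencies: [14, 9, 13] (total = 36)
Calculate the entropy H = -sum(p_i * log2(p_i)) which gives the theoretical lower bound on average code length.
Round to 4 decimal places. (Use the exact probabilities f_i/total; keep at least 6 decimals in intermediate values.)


Per-symbol terms -p_i * log2(p_i) with p_i = f_i/36:
  p = 14/36 = 0.388889: log2(p) = -1.362570, -p*log2(p) = 0.529888
  p = 9/36 = 0.250000: log2(p) = -2.000000, -p*log2(p) = 0.500000
  p = 13/36 = 0.361111: log2(p) = -1.469485, -p*log2(p) = 0.530647
H = 0.529888 + 0.500000 + 0.530647 = 1.560535

H = 1.5605 bits/symbol


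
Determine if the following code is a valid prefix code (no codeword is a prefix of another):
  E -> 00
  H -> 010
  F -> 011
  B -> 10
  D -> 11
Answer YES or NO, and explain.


Checking each pair (does one codeword prefix another?):
  E='00' vs H='010': no prefix
  E='00' vs F='011': no prefix
  E='00' vs B='10': no prefix
  E='00' vs D='11': no prefix
  H='010' vs E='00': no prefix
  H='010' vs F='011': no prefix
  H='010' vs B='10': no prefix
  H='010' vs D='11': no prefix
  F='011' vs E='00': no prefix
  F='011' vs H='010': no prefix
  F='011' vs B='10': no prefix
  F='011' vs D='11': no prefix
  B='10' vs E='00': no prefix
  B='10' vs H='010': no prefix
  B='10' vs F='011': no prefix
  B='10' vs D='11': no prefix
  D='11' vs E='00': no prefix
  D='11' vs H='010': no prefix
  D='11' vs F='011': no prefix
  D='11' vs B='10': no prefix
No violation found over all pairs.

YES -- this is a valid prefix code. No codeword is a prefix of any other codeword.


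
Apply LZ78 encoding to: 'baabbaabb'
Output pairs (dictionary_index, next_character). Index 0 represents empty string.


LZ78 encoding steps:
Dictionary: {0: ''}
Step 1: w='' (idx 0), next='b' -> output (0, 'b'), add 'b' as idx 1
Step 2: w='' (idx 0), next='a' -> output (0, 'a'), add 'a' as idx 2
Step 3: w='a' (idx 2), next='b' -> output (2, 'b'), add 'ab' as idx 3
Step 4: w='b' (idx 1), next='a' -> output (1, 'a'), add 'ba' as idx 4
Step 5: w='ab' (idx 3), next='b' -> output (3, 'b'), add 'abb' as idx 5


Encoded: [(0, 'b'), (0, 'a'), (2, 'b'), (1, 'a'), (3, 'b')]


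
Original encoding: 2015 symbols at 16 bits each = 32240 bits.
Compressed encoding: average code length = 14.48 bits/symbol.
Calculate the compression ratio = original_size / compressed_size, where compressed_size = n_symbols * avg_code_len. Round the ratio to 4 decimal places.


original_size = n_symbols * orig_bits = 2015 * 16 = 32240 bits
compressed_size = n_symbols * avg_code_len = 2015 * 14.48 = 29177.2 bits
ratio = original_size / compressed_size = 32240 / 29177.2 = 1.105

Compression ratio = 1.105


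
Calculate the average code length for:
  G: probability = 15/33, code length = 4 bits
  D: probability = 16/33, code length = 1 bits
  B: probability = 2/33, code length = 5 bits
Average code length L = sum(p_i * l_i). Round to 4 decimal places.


Weighted contributions p_i * l_i:
  G: (15/33) * 4 = 60/33
  D: (16/33) * 1 = 16/33
  B: (2/33) * 5 = 10/33
Sum = (60 + 16 + 10)/33 = 86/33

L = 86/33 = 2.6061 bits/symbol


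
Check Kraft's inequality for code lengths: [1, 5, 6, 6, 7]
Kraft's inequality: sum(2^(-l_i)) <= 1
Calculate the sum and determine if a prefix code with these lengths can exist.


Sum = 2^(-1) + 2^(-5) + 2^(-6) + 2^(-6) + 2^(-7)
    = 0.5 + 0.03125 + 0.015625 + 0.015625 + 0.0078125
    = 73/128 = 0.5703125
Since 0.5703125 <= 1, Kraft's inequality IS satisfied.
A prefix code with these lengths CAN exist.

Kraft sum = 0.5703125. Satisfied.


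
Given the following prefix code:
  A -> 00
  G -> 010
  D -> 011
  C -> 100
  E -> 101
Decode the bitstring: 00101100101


Decoding step by step:
Bits 00 -> A
Bits 101 -> E
Bits 100 -> C
Bits 101 -> E


Decoded message: AECE


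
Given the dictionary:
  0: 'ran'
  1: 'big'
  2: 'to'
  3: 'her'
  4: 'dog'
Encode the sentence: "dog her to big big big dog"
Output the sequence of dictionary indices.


Look up each word in the dictionary:
  'dog' -> 4
  'her' -> 3
  'to' -> 2
  'big' -> 1
  'big' -> 1
  'big' -> 1
  'dog' -> 4

Encoded: [4, 3, 2, 1, 1, 1, 4]


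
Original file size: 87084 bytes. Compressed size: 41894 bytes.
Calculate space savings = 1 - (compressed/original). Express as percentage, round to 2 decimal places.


ratio = compressed/original = 41894/87084 = 0.481076
savings = 1 - ratio = 1 - 0.481076 = 0.518924
as a percentage: 0.518924 * 100 = 51.89%

Space savings = 1 - 41894/87084 = 51.89%


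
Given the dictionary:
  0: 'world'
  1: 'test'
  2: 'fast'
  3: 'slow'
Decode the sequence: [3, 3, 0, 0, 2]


Look up each index in the dictionary:
  3 -> 'slow'
  3 -> 'slow'
  0 -> 'world'
  0 -> 'world'
  2 -> 'fast'

Decoded: "slow slow world world fast"


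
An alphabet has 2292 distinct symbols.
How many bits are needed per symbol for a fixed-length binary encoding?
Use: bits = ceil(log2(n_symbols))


log2(2292) = 11.1624
Bracket: 2^11 = 2048 < 2292 <= 2^12 = 4096
So ceil(log2(2292)) = 12

bits = ceil(log2(2292)) = ceil(11.1624) = 12 bits


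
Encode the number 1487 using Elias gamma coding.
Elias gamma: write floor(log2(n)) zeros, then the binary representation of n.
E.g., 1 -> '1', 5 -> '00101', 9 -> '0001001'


num_bits = floor(log2(1487)) + 1 = 11
leading_zeros = num_bits - 1 = 10
binary(1487) = 10111001111

Elias gamma(1487) = '0000000000' + '10111001111' = 000000000010111001111 (21 bits)


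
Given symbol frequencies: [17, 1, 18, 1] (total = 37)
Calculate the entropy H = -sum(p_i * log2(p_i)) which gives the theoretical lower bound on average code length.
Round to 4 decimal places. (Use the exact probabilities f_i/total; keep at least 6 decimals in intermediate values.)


Per-symbol terms -p_i * log2(p_i) with p_i = f_i/37:
  p = 17/37 = 0.459459: log2(p) = -1.121991, -p*log2(p) = 0.515509
  p = 1/37 = 0.027027: log2(p) = -5.209453, -p*log2(p) = 0.140796
  p = 18/37 = 0.486486: log2(p) = -1.039528, -p*log2(p) = 0.505717
  p = 1/37 = 0.027027: log2(p) = -5.209453, -p*log2(p) = 0.140796
H = 0.515509 + 0.140796 + 0.505717 + 0.140796 = 1.302818

H = 1.3028 bits/symbol


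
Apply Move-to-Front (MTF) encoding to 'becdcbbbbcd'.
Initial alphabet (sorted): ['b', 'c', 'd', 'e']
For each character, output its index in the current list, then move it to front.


MTF encoding:
'b': index 0 in ['b', 'c', 'd', 'e'] -> ['b', 'c', 'd', 'e']
'e': index 3 in ['b', 'c', 'd', 'e'] -> ['e', 'b', 'c', 'd']
'c': index 2 in ['e', 'b', 'c', 'd'] -> ['c', 'e', 'b', 'd']
'd': index 3 in ['c', 'e', 'b', 'd'] -> ['d', 'c', 'e', 'b']
'c': index 1 in ['d', 'c', 'e', 'b'] -> ['c', 'd', 'e', 'b']
'b': index 3 in ['c', 'd', 'e', 'b'] -> ['b', 'c', 'd', 'e']
'b': index 0 in ['b', 'c', 'd', 'e'] -> ['b', 'c', 'd', 'e']
'b': index 0 in ['b', 'c', 'd', 'e'] -> ['b', 'c', 'd', 'e']
'b': index 0 in ['b', 'c', 'd', 'e'] -> ['b', 'c', 'd', 'e']
'c': index 1 in ['b', 'c', 'd', 'e'] -> ['c', 'b', 'd', 'e']
'd': index 2 in ['c', 'b', 'd', 'e'] -> ['d', 'c', 'b', 'e']


Output: [0, 3, 2, 3, 1, 3, 0, 0, 0, 1, 2]


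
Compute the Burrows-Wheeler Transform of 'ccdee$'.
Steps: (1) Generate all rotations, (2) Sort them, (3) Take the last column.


Rotations (sorted):
  0: $ccdee -> last char: e
  1: ccdee$ -> last char: $
  2: cdee$c -> last char: c
  3: dee$cc -> last char: c
  4: e$ccde -> last char: e
  5: ee$ccd -> last char: d


BWT = e$cced


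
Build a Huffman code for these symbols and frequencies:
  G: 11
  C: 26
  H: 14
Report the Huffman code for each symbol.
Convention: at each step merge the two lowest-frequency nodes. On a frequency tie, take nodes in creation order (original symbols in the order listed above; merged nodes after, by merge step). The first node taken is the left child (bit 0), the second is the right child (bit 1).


Huffman tree construction:
Step 1: Merge G(11) + H(14) = 25
Step 2: Merge (G+H)(25) + C(26) = 51
Read each symbol's code off the tree from the root (left child = 0, right child = 1).

Codes:
  G: 00 (length 2)
  C: 1 (length 1)
  H: 01 (length 2)
Average code length: 76/51 = 1.4902 bits/symbol


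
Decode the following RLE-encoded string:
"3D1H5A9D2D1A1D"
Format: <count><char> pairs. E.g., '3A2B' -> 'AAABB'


Expanding each <count><char> pair:
  3D -> 'DDD'
  1H -> 'H'
  5A -> 'AAAAA'
  9D -> 'DDDDDDDDD'
  2D -> 'DD'
  1A -> 'A'
  1D -> 'D'

Decoded = DDDHAAAAADDDDDDDDDDDAD


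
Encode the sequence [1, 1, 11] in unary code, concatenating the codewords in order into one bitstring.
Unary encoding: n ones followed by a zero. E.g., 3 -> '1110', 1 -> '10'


Encode each number as n ones followed by a terminating 0:
  1 -> 10 (2 bits)
  1 -> 10 (2 bits)
  11 -> 111111111110 (12 bits)
Total length = 2 + 2 + 12 = 16 bits.

Unary([1, 1, 11]) = 1010111111111110 (16 bits)


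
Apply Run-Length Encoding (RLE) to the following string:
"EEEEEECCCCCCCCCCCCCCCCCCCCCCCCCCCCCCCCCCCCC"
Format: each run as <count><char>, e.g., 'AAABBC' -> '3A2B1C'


Scanning runs left to right:
  i=0: run of 'E' x 6 -> '6E'
  i=6: run of 'C' x 37 -> '37C'

RLE = 6E37C


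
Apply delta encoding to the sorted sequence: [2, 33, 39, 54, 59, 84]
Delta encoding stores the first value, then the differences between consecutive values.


First value: 2
Deltas:
  33 - 2 = 31
  39 - 33 = 6
  54 - 39 = 15
  59 - 54 = 5
  84 - 59 = 25


Delta encoded: [2, 31, 6, 15, 5, 25]


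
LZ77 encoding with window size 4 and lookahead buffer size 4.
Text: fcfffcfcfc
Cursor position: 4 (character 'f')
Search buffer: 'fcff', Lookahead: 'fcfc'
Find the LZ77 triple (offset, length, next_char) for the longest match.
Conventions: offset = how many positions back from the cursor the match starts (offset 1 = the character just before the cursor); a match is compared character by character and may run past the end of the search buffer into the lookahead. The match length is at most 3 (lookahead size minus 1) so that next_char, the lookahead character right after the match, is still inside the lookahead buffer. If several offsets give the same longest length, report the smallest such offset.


Try each offset into the search buffer:
  offset=1 (pos 3, char 'f'): match length 1
  offset=2 (pos 2, char 'f'): match length 1
  offset=3 (pos 1, char 'c'): match length 0
  offset=4 (pos 0, char 'f'): match length 3
Longest match has length 3 at offset 4.
next_char = character at position 4 + 3 = 7 -> 'c'

Best match: offset=4, length=3 (matching 'fcf' starting at position 0)
LZ77 triple: (4, 3, 'c')


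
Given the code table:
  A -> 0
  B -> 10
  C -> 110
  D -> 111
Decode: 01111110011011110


Decoding:
0 -> A
111 -> D
111 -> D
0 -> A
0 -> A
110 -> C
111 -> D
10 -> B


Result: ADDAACDB


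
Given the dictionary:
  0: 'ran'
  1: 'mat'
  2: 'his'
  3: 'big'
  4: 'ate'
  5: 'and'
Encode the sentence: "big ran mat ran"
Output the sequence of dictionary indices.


Look up each word in the dictionary:
  'big' -> 3
  'ran' -> 0
  'mat' -> 1
  'ran' -> 0

Encoded: [3, 0, 1, 0]


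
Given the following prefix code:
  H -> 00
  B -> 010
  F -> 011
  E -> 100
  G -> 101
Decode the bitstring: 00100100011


Decoding step by step:
Bits 00 -> H
Bits 100 -> E
Bits 100 -> E
Bits 011 -> F


Decoded message: HEEF


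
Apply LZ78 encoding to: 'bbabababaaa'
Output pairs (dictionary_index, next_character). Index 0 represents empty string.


LZ78 encoding steps:
Dictionary: {0: ''}
Step 1: w='' (idx 0), next='b' -> output (0, 'b'), add 'b' as idx 1
Step 2: w='b' (idx 1), next='a' -> output (1, 'a'), add 'ba' as idx 2
Step 3: w='ba' (idx 2), next='b' -> output (2, 'b'), add 'bab' as idx 3
Step 4: w='' (idx 0), next='a' -> output (0, 'a'), add 'a' as idx 4
Step 5: w='ba' (idx 2), next='a' -> output (2, 'a'), add 'baa' as idx 5
Step 6: w='a' (idx 4), end of input -> output (4, '')


Encoded: [(0, 'b'), (1, 'a'), (2, 'b'), (0, 'a'), (2, 'a'), (4, '')]


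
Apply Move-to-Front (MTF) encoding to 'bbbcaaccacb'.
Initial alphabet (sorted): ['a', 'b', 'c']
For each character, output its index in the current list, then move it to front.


MTF encoding:
'b': index 1 in ['a', 'b', 'c'] -> ['b', 'a', 'c']
'b': index 0 in ['b', 'a', 'c'] -> ['b', 'a', 'c']
'b': index 0 in ['b', 'a', 'c'] -> ['b', 'a', 'c']
'c': index 2 in ['b', 'a', 'c'] -> ['c', 'b', 'a']
'a': index 2 in ['c', 'b', 'a'] -> ['a', 'c', 'b']
'a': index 0 in ['a', 'c', 'b'] -> ['a', 'c', 'b']
'c': index 1 in ['a', 'c', 'b'] -> ['c', 'a', 'b']
'c': index 0 in ['c', 'a', 'b'] -> ['c', 'a', 'b']
'a': index 1 in ['c', 'a', 'b'] -> ['a', 'c', 'b']
'c': index 1 in ['a', 'c', 'b'] -> ['c', 'a', 'b']
'b': index 2 in ['c', 'a', 'b'] -> ['b', 'c', 'a']


Output: [1, 0, 0, 2, 2, 0, 1, 0, 1, 1, 2]


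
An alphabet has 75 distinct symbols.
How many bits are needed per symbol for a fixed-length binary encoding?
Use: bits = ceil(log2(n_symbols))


log2(75) = 6.2288
Bracket: 2^6 = 64 < 75 <= 2^7 = 128
So ceil(log2(75)) = 7

bits = ceil(log2(75)) = ceil(6.2288) = 7 bits


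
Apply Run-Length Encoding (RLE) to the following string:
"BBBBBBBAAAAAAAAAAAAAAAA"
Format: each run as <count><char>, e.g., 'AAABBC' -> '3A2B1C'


Scanning runs left to right:
  i=0: run of 'B' x 7 -> '7B'
  i=7: run of 'A' x 16 -> '16A'

RLE = 7B16A


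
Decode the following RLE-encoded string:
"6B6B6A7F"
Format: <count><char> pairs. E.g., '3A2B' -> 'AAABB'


Expanding each <count><char> pair:
  6B -> 'BBBBBB'
  6B -> 'BBBBBB'
  6A -> 'AAAAAA'
  7F -> 'FFFFFFF'

Decoded = BBBBBBBBBBBBAAAAAAFFFFFFF


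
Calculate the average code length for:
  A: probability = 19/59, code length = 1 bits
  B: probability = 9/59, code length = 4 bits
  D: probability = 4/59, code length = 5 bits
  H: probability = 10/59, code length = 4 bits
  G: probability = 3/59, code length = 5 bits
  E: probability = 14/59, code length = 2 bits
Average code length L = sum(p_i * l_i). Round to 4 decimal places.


Weighted contributions p_i * l_i:
  A: (19/59) * 1 = 19/59
  B: (9/59) * 4 = 36/59
  D: (4/59) * 5 = 20/59
  H: (10/59) * 4 = 40/59
  G: (3/59) * 5 = 15/59
  E: (14/59) * 2 = 28/59
Sum = (19 + 36 + 20 + 40 + 15 + 28)/59 = 158/59

L = 158/59 = 2.6780 bits/symbol


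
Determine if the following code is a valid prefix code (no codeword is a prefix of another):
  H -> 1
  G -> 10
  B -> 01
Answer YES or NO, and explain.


Checking each pair (does one codeword prefix another?):
  H='1' vs G='10': prefix -- VIOLATION

NO -- this is NOT a valid prefix code. H (1) is a prefix of G (10).


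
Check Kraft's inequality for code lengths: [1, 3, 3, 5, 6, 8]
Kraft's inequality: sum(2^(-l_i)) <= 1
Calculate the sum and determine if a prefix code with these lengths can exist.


Sum = 2^(-1) + 2^(-3) + 2^(-3) + 2^(-5) + 2^(-6) + 2^(-8)
    = 0.5 + 0.125 + 0.125 + 0.03125 + 0.015625 + 0.00390625
    = 205/256 = 0.80078125
Since 0.80078125 <= 1, Kraft's inequality IS satisfied.
A prefix code with these lengths CAN exist.

Kraft sum = 0.80078125. Satisfied.


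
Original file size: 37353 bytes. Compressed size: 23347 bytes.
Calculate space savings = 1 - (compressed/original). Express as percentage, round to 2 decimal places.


ratio = compressed/original = 23347/37353 = 0.625037
savings = 1 - ratio = 1 - 0.625037 = 0.374963
as a percentage: 0.374963 * 100 = 37.5%

Space savings = 1 - 23347/37353 = 37.5%


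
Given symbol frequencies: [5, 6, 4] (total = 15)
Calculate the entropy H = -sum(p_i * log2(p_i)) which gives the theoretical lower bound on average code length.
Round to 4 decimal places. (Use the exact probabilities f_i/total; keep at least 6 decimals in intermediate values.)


Per-symbol terms -p_i * log2(p_i) with p_i = f_i/15:
  p = 5/15 = 0.333333: log2(p) = -1.584963, -p*log2(p) = 0.528321
  p = 6/15 = 0.400000: log2(p) = -1.321928, -p*log2(p) = 0.528771
  p = 4/15 = 0.266667: log2(p) = -1.906891, -p*log2(p) = 0.508504
H = 0.528321 + 0.528771 + 0.508504 = 1.565596

H = 1.5656 bits/symbol


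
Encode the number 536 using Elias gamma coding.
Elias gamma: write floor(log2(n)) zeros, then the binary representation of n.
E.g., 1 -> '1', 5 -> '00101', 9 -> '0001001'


num_bits = floor(log2(536)) + 1 = 10
leading_zeros = num_bits - 1 = 9
binary(536) = 1000011000

Elias gamma(536) = '000000000' + '1000011000' = 0000000001000011000 (19 bits)


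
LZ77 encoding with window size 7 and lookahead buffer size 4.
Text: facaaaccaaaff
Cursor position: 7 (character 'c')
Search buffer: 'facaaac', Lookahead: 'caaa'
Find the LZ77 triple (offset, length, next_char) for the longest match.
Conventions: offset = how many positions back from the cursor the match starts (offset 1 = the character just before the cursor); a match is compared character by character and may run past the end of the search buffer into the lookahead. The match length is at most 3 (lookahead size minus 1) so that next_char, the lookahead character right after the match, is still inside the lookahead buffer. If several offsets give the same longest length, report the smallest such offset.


Try each offset into the search buffer:
  offset=1 (pos 6, char 'c'): match length 1
  offset=2 (pos 5, char 'a'): match length 0
  offset=3 (pos 4, char 'a'): match length 0
  offset=4 (pos 3, char 'a'): match length 0
  offset=5 (pos 2, char 'c'): match length 3
  offset=6 (pos 1, char 'a'): match length 0
  offset=7 (pos 0, char 'f'): match length 0
Longest match has length 3 at offset 5.
next_char = character at position 7 + 3 = 10 -> 'a'

Best match: offset=5, length=3 (matching 'caa' starting at position 2)
LZ77 triple: (5, 3, 'a')


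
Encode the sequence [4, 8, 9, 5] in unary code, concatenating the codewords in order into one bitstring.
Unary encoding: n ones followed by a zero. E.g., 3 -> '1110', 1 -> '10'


Encode each number as n ones followed by a terminating 0:
  4 -> 11110 (5 bits)
  8 -> 111111110 (9 bits)
  9 -> 1111111110 (10 bits)
  5 -> 111110 (6 bits)
Total length = 5 + 9 + 10 + 6 = 30 bits.

Unary([4, 8, 9, 5]) = 111101111111101111111110111110 (30 bits)


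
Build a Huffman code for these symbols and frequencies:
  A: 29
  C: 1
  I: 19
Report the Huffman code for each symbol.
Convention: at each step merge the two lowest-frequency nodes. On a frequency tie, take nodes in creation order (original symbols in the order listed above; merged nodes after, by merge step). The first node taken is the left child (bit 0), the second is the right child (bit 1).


Huffman tree construction:
Step 1: Merge C(1) + I(19) = 20
Step 2: Merge (C+I)(20) + A(29) = 49
Read each symbol's code off the tree from the root (left child = 0, right child = 1).

Codes:
  A: 1 (length 1)
  C: 00 (length 2)
  I: 01 (length 2)
Average code length: 69/49 = 1.4082 bits/symbol


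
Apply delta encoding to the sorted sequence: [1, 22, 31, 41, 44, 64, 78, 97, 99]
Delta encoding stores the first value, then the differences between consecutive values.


First value: 1
Deltas:
  22 - 1 = 21
  31 - 22 = 9
  41 - 31 = 10
  44 - 41 = 3
  64 - 44 = 20
  78 - 64 = 14
  97 - 78 = 19
  99 - 97 = 2


Delta encoded: [1, 21, 9, 10, 3, 20, 14, 19, 2]


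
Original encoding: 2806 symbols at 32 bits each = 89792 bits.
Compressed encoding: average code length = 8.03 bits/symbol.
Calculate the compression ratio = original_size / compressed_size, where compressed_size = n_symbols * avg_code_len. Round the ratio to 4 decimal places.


original_size = n_symbols * orig_bits = 2806 * 32 = 89792 bits
compressed_size = n_symbols * avg_code_len = 2806 * 8.03 = 22532.18 bits
ratio = original_size / compressed_size = 89792 / 22532.18 = 3.9851

Compression ratio = 3.9851


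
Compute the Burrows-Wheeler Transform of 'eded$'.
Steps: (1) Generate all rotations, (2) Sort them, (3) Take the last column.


Rotations (sorted):
  0: $eded -> last char: d
  1: d$ede -> last char: e
  2: ded$e -> last char: e
  3: ed$ed -> last char: d
  4: eded$ -> last char: $


BWT = deed$


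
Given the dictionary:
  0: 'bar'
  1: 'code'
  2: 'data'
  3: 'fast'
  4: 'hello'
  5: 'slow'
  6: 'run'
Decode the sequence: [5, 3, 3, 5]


Look up each index in the dictionary:
  5 -> 'slow'
  3 -> 'fast'
  3 -> 'fast'
  5 -> 'slow'

Decoded: "slow fast fast slow"


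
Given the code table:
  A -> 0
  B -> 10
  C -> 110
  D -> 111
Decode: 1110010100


Decoding:
111 -> D
0 -> A
0 -> A
10 -> B
10 -> B
0 -> A


Result: DAABBA


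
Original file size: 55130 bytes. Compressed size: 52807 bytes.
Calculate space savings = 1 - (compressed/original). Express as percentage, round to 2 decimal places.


ratio = compressed/original = 52807/55130 = 0.957863
savings = 1 - ratio = 1 - 0.957863 = 0.042137
as a percentage: 0.042137 * 100 = 4.21%

Space savings = 1 - 52807/55130 = 4.21%


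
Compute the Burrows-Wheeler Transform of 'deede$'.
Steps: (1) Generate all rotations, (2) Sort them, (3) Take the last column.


Rotations (sorted):
  0: $deede -> last char: e
  1: de$dee -> last char: e
  2: deede$ -> last char: $
  3: e$deed -> last char: d
  4: ede$de -> last char: e
  5: eede$d -> last char: d


BWT = ee$ded


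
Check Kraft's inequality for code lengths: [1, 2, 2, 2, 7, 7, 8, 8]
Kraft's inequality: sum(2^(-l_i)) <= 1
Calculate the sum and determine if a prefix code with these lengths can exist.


Sum = 2^(-1) + 2^(-2) + 2^(-2) + 2^(-2) + 2^(-7) + 2^(-7) + 2^(-8) + 2^(-8)
    = 0.5 + 0.25 + 0.25 + 0.25 + 0.0078125 + 0.0078125 + 0.00390625 + 0.00390625
    = 326/256 = 1.2734375
Since 1.2734375 > 1, Kraft's inequality is NOT satisfied.
A prefix code with these lengths CANNOT exist.

Kraft sum = 1.2734375. Not satisfied.


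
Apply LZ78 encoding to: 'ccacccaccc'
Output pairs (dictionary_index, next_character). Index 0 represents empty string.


LZ78 encoding steps:
Dictionary: {0: ''}
Step 1: w='' (idx 0), next='c' -> output (0, 'c'), add 'c' as idx 1
Step 2: w='c' (idx 1), next='a' -> output (1, 'a'), add 'ca' as idx 2
Step 3: w='c' (idx 1), next='c' -> output (1, 'c'), add 'cc' as idx 3
Step 4: w='ca' (idx 2), next='c' -> output (2, 'c'), add 'cac' as idx 4
Step 5: w='cc' (idx 3), end of input -> output (3, '')


Encoded: [(0, 'c'), (1, 'a'), (1, 'c'), (2, 'c'), (3, '')]


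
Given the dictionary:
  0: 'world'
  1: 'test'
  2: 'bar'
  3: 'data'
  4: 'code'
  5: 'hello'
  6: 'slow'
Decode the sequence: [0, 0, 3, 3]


Look up each index in the dictionary:
  0 -> 'world'
  0 -> 'world'
  3 -> 'data'
  3 -> 'data'

Decoded: "world world data data"


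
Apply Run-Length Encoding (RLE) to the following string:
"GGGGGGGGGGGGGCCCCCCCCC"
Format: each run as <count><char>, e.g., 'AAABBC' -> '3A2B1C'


Scanning runs left to right:
  i=0: run of 'G' x 13 -> '13G'
  i=13: run of 'C' x 9 -> '9C'

RLE = 13G9C


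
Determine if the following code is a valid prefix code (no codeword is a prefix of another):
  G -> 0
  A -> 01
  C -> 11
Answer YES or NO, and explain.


Checking each pair (does one codeword prefix another?):
  G='0' vs A='01': prefix -- VIOLATION

NO -- this is NOT a valid prefix code. G (0) is a prefix of A (01).


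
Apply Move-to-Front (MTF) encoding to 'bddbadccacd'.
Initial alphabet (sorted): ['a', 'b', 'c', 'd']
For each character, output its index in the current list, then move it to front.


MTF encoding:
'b': index 1 in ['a', 'b', 'c', 'd'] -> ['b', 'a', 'c', 'd']
'd': index 3 in ['b', 'a', 'c', 'd'] -> ['d', 'b', 'a', 'c']
'd': index 0 in ['d', 'b', 'a', 'c'] -> ['d', 'b', 'a', 'c']
'b': index 1 in ['d', 'b', 'a', 'c'] -> ['b', 'd', 'a', 'c']
'a': index 2 in ['b', 'd', 'a', 'c'] -> ['a', 'b', 'd', 'c']
'd': index 2 in ['a', 'b', 'd', 'c'] -> ['d', 'a', 'b', 'c']
'c': index 3 in ['d', 'a', 'b', 'c'] -> ['c', 'd', 'a', 'b']
'c': index 0 in ['c', 'd', 'a', 'b'] -> ['c', 'd', 'a', 'b']
'a': index 2 in ['c', 'd', 'a', 'b'] -> ['a', 'c', 'd', 'b']
'c': index 1 in ['a', 'c', 'd', 'b'] -> ['c', 'a', 'd', 'b']
'd': index 2 in ['c', 'a', 'd', 'b'] -> ['d', 'c', 'a', 'b']


Output: [1, 3, 0, 1, 2, 2, 3, 0, 2, 1, 2]


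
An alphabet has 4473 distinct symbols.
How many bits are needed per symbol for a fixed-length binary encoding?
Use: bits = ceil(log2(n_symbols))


log2(4473) = 12.127
Bracket: 2^12 = 4096 < 4473 <= 2^13 = 8192
So ceil(log2(4473)) = 13

bits = ceil(log2(4473)) = ceil(12.127) = 13 bits


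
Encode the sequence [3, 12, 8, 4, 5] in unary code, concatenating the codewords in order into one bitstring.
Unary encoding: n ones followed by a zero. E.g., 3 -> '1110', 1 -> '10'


Encode each number as n ones followed by a terminating 0:
  3 -> 1110 (4 bits)
  12 -> 1111111111110 (13 bits)
  8 -> 111111110 (9 bits)
  4 -> 11110 (5 bits)
  5 -> 111110 (6 bits)
Total length = 4 + 13 + 9 + 5 + 6 = 37 bits.

Unary([3, 12, 8, 4, 5]) = 1110111111111111011111111011110111110 (37 bits)


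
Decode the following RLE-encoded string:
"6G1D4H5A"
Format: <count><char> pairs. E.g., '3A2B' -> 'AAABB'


Expanding each <count><char> pair:
  6G -> 'GGGGGG'
  1D -> 'D'
  4H -> 'HHHH'
  5A -> 'AAAAA'

Decoded = GGGGGGDHHHHAAAAA


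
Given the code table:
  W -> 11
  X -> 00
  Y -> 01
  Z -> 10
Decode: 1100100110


Decoding:
11 -> W
00 -> X
10 -> Z
01 -> Y
10 -> Z


Result: WXZYZ


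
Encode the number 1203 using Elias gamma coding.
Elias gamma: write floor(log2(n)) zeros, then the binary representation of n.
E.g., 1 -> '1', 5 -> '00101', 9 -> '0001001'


num_bits = floor(log2(1203)) + 1 = 11
leading_zeros = num_bits - 1 = 10
binary(1203) = 10010110011

Elias gamma(1203) = '0000000000' + '10010110011' = 000000000010010110011 (21 bits)


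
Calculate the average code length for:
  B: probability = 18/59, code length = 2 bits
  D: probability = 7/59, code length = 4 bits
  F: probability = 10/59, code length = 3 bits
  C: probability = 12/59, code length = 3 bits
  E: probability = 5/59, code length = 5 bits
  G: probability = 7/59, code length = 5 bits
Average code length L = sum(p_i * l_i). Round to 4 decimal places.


Weighted contributions p_i * l_i:
  B: (18/59) * 2 = 36/59
  D: (7/59) * 4 = 28/59
  F: (10/59) * 3 = 30/59
  C: (12/59) * 3 = 36/59
  E: (5/59) * 5 = 25/59
  G: (7/59) * 5 = 35/59
Sum = (36 + 28 + 30 + 36 + 25 + 35)/59 = 190/59

L = 190/59 = 3.2203 bits/symbol


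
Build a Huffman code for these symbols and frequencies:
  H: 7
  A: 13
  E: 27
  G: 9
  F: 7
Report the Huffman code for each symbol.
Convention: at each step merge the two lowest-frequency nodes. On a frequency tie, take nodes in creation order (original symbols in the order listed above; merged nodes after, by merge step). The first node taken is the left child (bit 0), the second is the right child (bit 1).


Huffman tree construction:
Step 1: Merge H(7) + F(7) = 14
Step 2: Merge G(9) + A(13) = 22
Step 3: Merge (H+F)(14) + (G+A)(22) = 36
Step 4: Merge E(27) + ((H+F)+(G+A))(36) = 63
Read each symbol's code off the tree from the root (left child = 0, right child = 1).

Codes:
  H: 100 (length 3)
  A: 111 (length 3)
  E: 0 (length 1)
  G: 110 (length 3)
  F: 101 (length 3)
Average code length: 135/63 = 2.1429 bits/symbol


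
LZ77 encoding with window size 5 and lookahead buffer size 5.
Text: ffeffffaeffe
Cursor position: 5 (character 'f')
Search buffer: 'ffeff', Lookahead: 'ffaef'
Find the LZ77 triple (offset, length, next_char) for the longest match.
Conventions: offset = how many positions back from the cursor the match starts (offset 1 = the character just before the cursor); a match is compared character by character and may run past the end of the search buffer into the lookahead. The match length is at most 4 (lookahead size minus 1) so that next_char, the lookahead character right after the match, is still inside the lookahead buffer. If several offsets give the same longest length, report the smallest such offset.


Try each offset into the search buffer:
  offset=1 (pos 4, char 'f'): match length 2
  offset=2 (pos 3, char 'f'): match length 2
  offset=3 (pos 2, char 'e'): match length 0
  offset=4 (pos 1, char 'f'): match length 1
  offset=5 (pos 0, char 'f'): match length 2
Longest match has length 2, found at offsets 1, 2, 5; take the smallest, offset 1.
next_char = character at position 5 + 2 = 7 -> 'a'

Best match: offset=1, length=2 (matching 'ff' starting at position 4)
LZ77 triple: (1, 2, 'a')


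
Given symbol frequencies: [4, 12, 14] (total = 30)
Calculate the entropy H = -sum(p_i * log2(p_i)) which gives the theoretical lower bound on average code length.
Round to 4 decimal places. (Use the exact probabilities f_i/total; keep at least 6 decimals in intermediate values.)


Per-symbol terms -p_i * log2(p_i) with p_i = f_i/30:
  p = 4/30 = 0.133333: log2(p) = -2.906891, -p*log2(p) = 0.387585
  p = 12/30 = 0.400000: log2(p) = -1.321928, -p*log2(p) = 0.528771
  p = 14/30 = 0.466667: log2(p) = -1.099536, -p*log2(p) = 0.513117
H = 0.387585 + 0.528771 + 0.513117 = 1.429473

H = 1.4295 bits/symbol


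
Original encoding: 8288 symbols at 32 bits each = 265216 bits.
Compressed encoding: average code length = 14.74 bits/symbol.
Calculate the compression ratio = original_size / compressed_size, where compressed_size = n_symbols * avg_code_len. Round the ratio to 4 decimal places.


original_size = n_symbols * orig_bits = 8288 * 32 = 265216 bits
compressed_size = n_symbols * avg_code_len = 8288 * 14.74 = 122165.12 bits
ratio = original_size / compressed_size = 265216 / 122165.12 = 2.171

Compression ratio = 2.171


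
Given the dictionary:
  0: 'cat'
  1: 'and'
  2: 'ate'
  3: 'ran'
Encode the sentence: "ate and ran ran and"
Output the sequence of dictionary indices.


Look up each word in the dictionary:
  'ate' -> 2
  'and' -> 1
  'ran' -> 3
  'ran' -> 3
  'and' -> 1

Encoded: [2, 1, 3, 3, 1]


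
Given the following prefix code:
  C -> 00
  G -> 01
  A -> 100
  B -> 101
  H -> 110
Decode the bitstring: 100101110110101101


Decoding step by step:
Bits 100 -> A
Bits 101 -> B
Bits 110 -> H
Bits 110 -> H
Bits 101 -> B
Bits 101 -> B


Decoded message: ABHHBB


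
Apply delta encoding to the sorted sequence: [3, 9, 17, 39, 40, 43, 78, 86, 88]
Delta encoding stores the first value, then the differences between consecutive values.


First value: 3
Deltas:
  9 - 3 = 6
  17 - 9 = 8
  39 - 17 = 22
  40 - 39 = 1
  43 - 40 = 3
  78 - 43 = 35
  86 - 78 = 8
  88 - 86 = 2


Delta encoded: [3, 6, 8, 22, 1, 3, 35, 8, 2]


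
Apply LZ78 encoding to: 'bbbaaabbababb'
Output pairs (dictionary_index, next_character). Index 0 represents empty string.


LZ78 encoding steps:
Dictionary: {0: ''}
Step 1: w='' (idx 0), next='b' -> output (0, 'b'), add 'b' as idx 1
Step 2: w='b' (idx 1), next='b' -> output (1, 'b'), add 'bb' as idx 2
Step 3: w='' (idx 0), next='a' -> output (0, 'a'), add 'a' as idx 3
Step 4: w='a' (idx 3), next='a' -> output (3, 'a'), add 'aa' as idx 4
Step 5: w='bb' (idx 2), next='a' -> output (2, 'a'), add 'bba' as idx 5
Step 6: w='b' (idx 1), next='a' -> output (1, 'a'), add 'ba' as idx 6
Step 7: w='bb' (idx 2), end of input -> output (2, '')


Encoded: [(0, 'b'), (1, 'b'), (0, 'a'), (3, 'a'), (2, 'a'), (1, 'a'), (2, '')]


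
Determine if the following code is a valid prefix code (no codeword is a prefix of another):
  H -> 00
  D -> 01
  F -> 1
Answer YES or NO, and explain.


Checking each pair (does one codeword prefix another?):
  H='00' vs D='01': no prefix
  H='00' vs F='1': no prefix
  D='01' vs H='00': no prefix
  D='01' vs F='1': no prefix
  F='1' vs H='00': no prefix
  F='1' vs D='01': no prefix
No violation found over all pairs.

YES -- this is a valid prefix code. No codeword is a prefix of any other codeword.


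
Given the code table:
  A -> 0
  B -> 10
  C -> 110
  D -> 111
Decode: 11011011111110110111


Decoding:
110 -> C
110 -> C
111 -> D
111 -> D
10 -> B
110 -> C
111 -> D


Result: CCDDBCD


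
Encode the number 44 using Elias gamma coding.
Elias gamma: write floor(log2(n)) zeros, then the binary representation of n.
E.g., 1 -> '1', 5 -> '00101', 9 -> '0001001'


num_bits = floor(log2(44)) + 1 = 6
leading_zeros = num_bits - 1 = 5
binary(44) = 101100

Elias gamma(44) = '00000' + '101100' = 00000101100 (11 bits)


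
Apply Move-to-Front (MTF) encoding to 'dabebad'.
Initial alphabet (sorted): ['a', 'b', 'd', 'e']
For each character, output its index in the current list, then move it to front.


MTF encoding:
'd': index 2 in ['a', 'b', 'd', 'e'] -> ['d', 'a', 'b', 'e']
'a': index 1 in ['d', 'a', 'b', 'e'] -> ['a', 'd', 'b', 'e']
'b': index 2 in ['a', 'd', 'b', 'e'] -> ['b', 'a', 'd', 'e']
'e': index 3 in ['b', 'a', 'd', 'e'] -> ['e', 'b', 'a', 'd']
'b': index 1 in ['e', 'b', 'a', 'd'] -> ['b', 'e', 'a', 'd']
'a': index 2 in ['b', 'e', 'a', 'd'] -> ['a', 'b', 'e', 'd']
'd': index 3 in ['a', 'b', 'e', 'd'] -> ['d', 'a', 'b', 'e']


Output: [2, 1, 2, 3, 1, 2, 3]


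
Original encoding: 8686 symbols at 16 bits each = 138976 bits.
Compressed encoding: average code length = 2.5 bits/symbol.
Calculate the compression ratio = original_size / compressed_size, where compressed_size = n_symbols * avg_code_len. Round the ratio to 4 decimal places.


original_size = n_symbols * orig_bits = 8686 * 16 = 138976 bits
compressed_size = n_symbols * avg_code_len = 8686 * 2.5 = 21715.0 bits
ratio = original_size / compressed_size = 138976 / 21715.0 = 6.4

Compression ratio = 6.4


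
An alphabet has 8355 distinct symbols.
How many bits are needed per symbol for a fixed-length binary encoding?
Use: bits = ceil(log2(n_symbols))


log2(8355) = 13.0284
Bracket: 2^13 = 8192 < 8355 <= 2^14 = 16384
So ceil(log2(8355)) = 14

bits = ceil(log2(8355)) = ceil(13.0284) = 14 bits


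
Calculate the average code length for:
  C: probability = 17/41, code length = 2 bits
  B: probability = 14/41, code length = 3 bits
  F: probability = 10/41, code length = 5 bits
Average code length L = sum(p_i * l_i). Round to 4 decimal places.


Weighted contributions p_i * l_i:
  C: (17/41) * 2 = 34/41
  B: (14/41) * 3 = 42/41
  F: (10/41) * 5 = 50/41
Sum = (34 + 42 + 50)/41 = 126/41

L = 126/41 = 3.0732 bits/symbol


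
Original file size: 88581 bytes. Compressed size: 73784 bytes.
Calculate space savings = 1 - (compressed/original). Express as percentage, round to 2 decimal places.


ratio = compressed/original = 73784/88581 = 0.832955
savings = 1 - ratio = 1 - 0.832955 = 0.167045
as a percentage: 0.167045 * 100 = 16.7%

Space savings = 1 - 73784/88581 = 16.7%


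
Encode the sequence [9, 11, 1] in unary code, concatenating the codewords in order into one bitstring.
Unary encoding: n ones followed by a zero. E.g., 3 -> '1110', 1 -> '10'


Encode each number as n ones followed by a terminating 0:
  9 -> 1111111110 (10 bits)
  11 -> 111111111110 (12 bits)
  1 -> 10 (2 bits)
Total length = 10 + 12 + 2 = 24 bits.

Unary([9, 11, 1]) = 111111111011111111111010 (24 bits)


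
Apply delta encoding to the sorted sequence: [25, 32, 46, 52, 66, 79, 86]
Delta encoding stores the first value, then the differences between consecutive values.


First value: 25
Deltas:
  32 - 25 = 7
  46 - 32 = 14
  52 - 46 = 6
  66 - 52 = 14
  79 - 66 = 13
  86 - 79 = 7


Delta encoded: [25, 7, 14, 6, 14, 13, 7]


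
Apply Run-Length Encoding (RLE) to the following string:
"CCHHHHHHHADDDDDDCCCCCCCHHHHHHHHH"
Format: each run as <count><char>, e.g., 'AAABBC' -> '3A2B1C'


Scanning runs left to right:
  i=0: run of 'C' x 2 -> '2C'
  i=2: run of 'H' x 7 -> '7H'
  i=9: run of 'A' x 1 -> '1A'
  i=10: run of 'D' x 6 -> '6D'
  i=16: run of 'C' x 7 -> '7C'
  i=23: run of 'H' x 9 -> '9H'

RLE = 2C7H1A6D7C9H


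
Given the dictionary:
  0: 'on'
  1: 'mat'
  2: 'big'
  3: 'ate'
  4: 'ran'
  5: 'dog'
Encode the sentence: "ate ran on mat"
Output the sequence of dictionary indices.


Look up each word in the dictionary:
  'ate' -> 3
  'ran' -> 4
  'on' -> 0
  'mat' -> 1

Encoded: [3, 4, 0, 1]


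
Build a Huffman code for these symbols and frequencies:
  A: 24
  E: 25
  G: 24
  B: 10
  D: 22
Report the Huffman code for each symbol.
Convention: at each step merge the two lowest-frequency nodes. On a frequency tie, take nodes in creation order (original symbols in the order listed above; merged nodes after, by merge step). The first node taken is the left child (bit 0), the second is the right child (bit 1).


Huffman tree construction:
Step 1: Merge B(10) + D(22) = 32
Step 2: Merge A(24) + G(24) = 48
Step 3: Merge E(25) + (B+D)(32) = 57
Step 4: Merge (A+G)(48) + (E+(B+D))(57) = 105
Read each symbol's code off the tree from the root (left child = 0, right child = 1).

Codes:
  A: 00 (length 2)
  E: 10 (length 2)
  G: 01 (length 2)
  B: 110 (length 3)
  D: 111 (length 3)
Average code length: 242/105 = 2.3048 bits/symbol


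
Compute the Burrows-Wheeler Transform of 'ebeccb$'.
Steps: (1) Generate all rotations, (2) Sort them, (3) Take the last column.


Rotations (sorted):
  0: $ebeccb -> last char: b
  1: b$ebecc -> last char: c
  2: beccb$e -> last char: e
  3: cb$ebec -> last char: c
  4: ccb$ebe -> last char: e
  5: ebeccb$ -> last char: $
  6: eccb$eb -> last char: b


BWT = bcece$b


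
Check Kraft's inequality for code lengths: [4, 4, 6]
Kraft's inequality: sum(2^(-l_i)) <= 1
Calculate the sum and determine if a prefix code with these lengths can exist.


Sum = 2^(-4) + 2^(-4) + 2^(-6)
    = 0.0625 + 0.0625 + 0.015625
    = 9/64 = 0.140625
Since 0.140625 <= 1, Kraft's inequality IS satisfied.
A prefix code with these lengths CAN exist.

Kraft sum = 0.140625. Satisfied.


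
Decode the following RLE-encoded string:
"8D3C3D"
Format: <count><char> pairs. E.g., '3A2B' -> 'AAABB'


Expanding each <count><char> pair:
  8D -> 'DDDDDDDD'
  3C -> 'CCC'
  3D -> 'DDD'

Decoded = DDDDDDDDCCCDDD


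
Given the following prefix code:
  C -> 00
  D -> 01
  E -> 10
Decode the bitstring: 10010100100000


Decoding step by step:
Bits 10 -> E
Bits 01 -> D
Bits 01 -> D
Bits 00 -> C
Bits 10 -> E
Bits 00 -> C
Bits 00 -> C


Decoded message: EDDCECC


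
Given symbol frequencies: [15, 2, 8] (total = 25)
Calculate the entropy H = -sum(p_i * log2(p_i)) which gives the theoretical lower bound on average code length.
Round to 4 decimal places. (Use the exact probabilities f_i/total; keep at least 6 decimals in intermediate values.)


Per-symbol terms -p_i * log2(p_i) with p_i = f_i/25:
  p = 15/25 = 0.600000: log2(p) = -0.736966, -p*log2(p) = 0.442179
  p = 2/25 = 0.080000: log2(p) = -3.643856, -p*log2(p) = 0.291508
  p = 8/25 = 0.320000: log2(p) = -1.643856, -p*log2(p) = 0.526034
H = 0.442179 + 0.291508 + 0.526034 = 1.259721

H = 1.2597 bits/symbol


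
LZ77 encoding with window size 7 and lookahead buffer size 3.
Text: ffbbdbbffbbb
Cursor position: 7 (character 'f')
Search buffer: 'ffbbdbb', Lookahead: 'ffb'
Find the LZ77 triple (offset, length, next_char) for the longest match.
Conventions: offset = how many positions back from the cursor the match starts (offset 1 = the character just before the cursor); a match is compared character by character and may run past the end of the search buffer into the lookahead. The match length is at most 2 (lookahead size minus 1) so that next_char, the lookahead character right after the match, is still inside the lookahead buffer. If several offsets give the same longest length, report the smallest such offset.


Try each offset into the search buffer:
  offset=1 (pos 6, char 'b'): match length 0
  offset=2 (pos 5, char 'b'): match length 0
  offset=3 (pos 4, char 'd'): match length 0
  offset=4 (pos 3, char 'b'): match length 0
  offset=5 (pos 2, char 'b'): match length 0
  offset=6 (pos 1, char 'f'): match length 1
  offset=7 (pos 0, char 'f'): match length 2
Longest match has length 2 at offset 7.
next_char = character at position 7 + 2 = 9 -> 'b'

Best match: offset=7, length=2 (matching 'ff' starting at position 0)
LZ77 triple: (7, 2, 'b')


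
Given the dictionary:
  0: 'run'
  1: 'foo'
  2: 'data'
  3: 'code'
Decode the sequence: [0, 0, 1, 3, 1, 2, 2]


Look up each index in the dictionary:
  0 -> 'run'
  0 -> 'run'
  1 -> 'foo'
  3 -> 'code'
  1 -> 'foo'
  2 -> 'data'
  2 -> 'data'

Decoded: "run run foo code foo data data"


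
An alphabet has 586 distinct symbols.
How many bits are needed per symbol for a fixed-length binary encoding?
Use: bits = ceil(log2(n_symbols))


log2(586) = 9.1948
Bracket: 2^9 = 512 < 586 <= 2^10 = 1024
So ceil(log2(586)) = 10

bits = ceil(log2(586)) = ceil(9.1948) = 10 bits
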